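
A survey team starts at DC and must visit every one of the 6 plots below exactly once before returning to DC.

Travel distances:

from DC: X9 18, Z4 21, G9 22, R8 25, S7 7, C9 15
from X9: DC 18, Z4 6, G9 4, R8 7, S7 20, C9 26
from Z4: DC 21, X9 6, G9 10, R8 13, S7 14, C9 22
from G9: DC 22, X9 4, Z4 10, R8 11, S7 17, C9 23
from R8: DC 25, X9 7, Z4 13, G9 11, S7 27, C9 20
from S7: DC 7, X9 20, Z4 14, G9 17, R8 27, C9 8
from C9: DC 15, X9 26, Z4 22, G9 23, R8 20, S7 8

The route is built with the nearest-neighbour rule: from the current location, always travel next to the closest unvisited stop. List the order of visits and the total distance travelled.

DC → [S7:7 / C9:15 / X9:18 / Z4:21 / G9:22 / R8:25] → S7 (7)
S7 → [C9:8 / Z4:14 / G9:17 / X9:20 / R8:27] → C9 (8)
C9 → [R8:20 / Z4:22 / G9:23 / X9:26] → R8 (20)
R8 → [X9:7 / G9:11 / Z4:13] → X9 (7)
X9 → [G9:4 / Z4:6] → G9 (4)
G9 → [Z4:10] → Z4 (10)
Return Z4→DC: 21.
Total = 7 + 8 + 20 + 7 + 4 + 10 + 21 = 77.

Total distance 77 via the nearest-neighbour route DC → S7 → C9 → R8 → X9 → G9 → Z4 → DC.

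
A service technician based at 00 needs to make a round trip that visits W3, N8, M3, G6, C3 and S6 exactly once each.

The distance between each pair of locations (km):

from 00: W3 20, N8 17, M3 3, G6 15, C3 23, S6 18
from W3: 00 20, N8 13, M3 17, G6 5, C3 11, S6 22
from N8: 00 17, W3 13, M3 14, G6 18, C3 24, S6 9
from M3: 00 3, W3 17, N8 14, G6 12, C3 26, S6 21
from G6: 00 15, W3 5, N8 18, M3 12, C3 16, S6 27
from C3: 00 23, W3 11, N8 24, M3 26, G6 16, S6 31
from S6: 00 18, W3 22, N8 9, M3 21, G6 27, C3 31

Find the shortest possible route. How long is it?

82 km — the shortest possible round trip.

00-W3-N8-M3-G6-C3-S6-00: 20+13+14+12+16+31+18 = 124
00-W3-N8-M3-G6-S6-C3-00: 20+13+14+12+27+31+23 = 140
00-W3-N8-M3-C3-G6-S6-00: 20+13+14+26+16+27+18 = 134
00-W3-N8-M3-C3-S6-G6-00: 20+13+14+26+31+27+15 = 146
00-W3-N8-M3-S6-G6-C3-00: 20+13+14+21+27+16+23 = 134
00-W3-N8-M3-S6-C3-G6-00: 20+13+14+21+31+16+15 = 130
00-W3-N8-G6-M3-C3-S6-00: 20+13+18+12+26+31+18 = 138
00-W3-N8-G6-M3-S6-C3-00: 20+13+18+12+21+31+23 = 138
… (352 more)
00-M3-G6-W3-C3-N8-S6-00: 3+12+5+11+24+9+18 = 82  ← best
The minimum is 82.
One optimal route: 00 → M3 → G6 → W3 → C3 → N8 → S6 → 00 (or its reverse).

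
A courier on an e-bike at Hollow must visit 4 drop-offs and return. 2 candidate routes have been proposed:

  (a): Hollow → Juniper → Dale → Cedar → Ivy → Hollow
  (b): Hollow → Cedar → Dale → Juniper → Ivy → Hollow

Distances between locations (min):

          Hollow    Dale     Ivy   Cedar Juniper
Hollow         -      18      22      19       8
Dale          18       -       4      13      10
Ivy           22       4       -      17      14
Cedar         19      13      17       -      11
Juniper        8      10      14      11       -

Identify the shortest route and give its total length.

Shortest is (a), total 70 min.

(a): 8 + 10 + 13 + 17 + 22 = 70
(b): 19 + 13 + 10 + 14 + 22 = 78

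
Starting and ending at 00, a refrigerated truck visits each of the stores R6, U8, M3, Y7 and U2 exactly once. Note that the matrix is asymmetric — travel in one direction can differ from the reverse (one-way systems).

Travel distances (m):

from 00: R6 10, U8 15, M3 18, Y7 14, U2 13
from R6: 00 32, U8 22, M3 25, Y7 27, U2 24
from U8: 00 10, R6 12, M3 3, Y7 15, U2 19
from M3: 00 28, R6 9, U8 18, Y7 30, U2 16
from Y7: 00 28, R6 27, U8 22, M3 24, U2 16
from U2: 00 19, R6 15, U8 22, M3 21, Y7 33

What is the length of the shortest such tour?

00-R6-U8-M3-Y7-U2-00: 10+22+3+30+16+19 = 100
00-R6-U8-M3-U2-Y7-00: 10+22+3+16+33+28 = 112
00-R6-U8-Y7-M3-U2-00: 10+22+15+24+16+19 = 106
00-R6-U8-Y7-U2-M3-00: 10+22+15+16+21+28 = 112
00-R6-U8-U2-M3-Y7-00: 10+22+19+21+30+28 = 130
00-R6-U8-U2-Y7-M3-00: 10+22+19+33+24+28 = 136
00-R6-M3-U8-Y7-U2-00: 10+25+18+15+16+19 = 103
00-R6-M3-U8-U2-Y7-00: 10+25+18+19+33+28 = 133
00-R6-M3-Y7-U8-U2-00: 10+25+30+22+19+19 = 125
00-R6-M3-Y7-U2-U8-00: 10+25+30+16+22+10 = 113
00-R6-M3-U2-U8-Y7-00: 10+25+16+22+15+28 = 116
00-R6-M3-U2-Y7-U8-00: 10+25+16+33+22+10 = 116
00-R6-Y7-U8-M3-U2-00: 10+27+22+3+16+19 = 97
00-R6-Y7-U8-U2-M3-00: 10+27+22+19+21+28 = 127
… (106 more)
00-U8-M3-R6-Y7-U2-00: 15+3+9+27+16+19 = 89  ← best
The minimum is 89.
One optimal route: 00 → U8 → M3 → R6 → Y7 → U2 → 00.

Minimum total distance: 89 m.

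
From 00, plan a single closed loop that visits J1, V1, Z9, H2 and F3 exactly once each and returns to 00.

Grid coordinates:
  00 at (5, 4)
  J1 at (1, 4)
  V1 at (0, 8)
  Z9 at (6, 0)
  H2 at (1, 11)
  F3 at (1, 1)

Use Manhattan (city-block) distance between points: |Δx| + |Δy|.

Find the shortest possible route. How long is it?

34 — the shortest possible round trip.

00 - J1 - V1 - Z9 - H2 - F3 - 00: 4+5+14+16+10+7 = 56
00 - J1 - V1 - Z9 - F3 - H2 - 00: 4+5+14+6+10+11 = 50
00 - J1 - V1 - H2 - Z9 - F3 - 00: 4+5+4+16+6+7 = 42
00 - J1 - V1 - H2 - F3 - Z9 - 00: 4+5+4+10+6+5 = 34
00 - J1 - V1 - F3 - Z9 - H2 - 00: 4+5+8+6+16+11 = 50
00 - J1 - V1 - F3 - H2 - Z9 - 00: 4+5+8+10+16+5 = 48
00 - J1 - Z9 - V1 - H2 - F3 - 00: 4+9+14+4+10+7 = 48
00 - J1 - Z9 - V1 - F3 - H2 - 00: 4+9+14+8+10+11 = 56
00 - J1 - Z9 - H2 - V1 - F3 - 00: 4+9+16+4+8+7 = 48
00 - J1 - Z9 - H2 - F3 - V1 - 00: 4+9+16+10+8+9 = 56
00 - J1 - Z9 - F3 - V1 - H2 - 00: 4+9+6+8+4+11 = 42
00 - J1 - Z9 - F3 - H2 - V1 - 00: 4+9+6+10+4+9 = 42
00 - J1 - H2 - V1 - Z9 - F3 - 00: 4+7+4+14+6+7 = 42
00 - J1 - H2 - V1 - F3 - Z9 - 00: 4+7+4+8+6+5 = 34
… (46 more)
The minimum is 34.
One optimal route: 00 → J1 → V1 → H2 → F3 → Z9 → 00 (or its reverse).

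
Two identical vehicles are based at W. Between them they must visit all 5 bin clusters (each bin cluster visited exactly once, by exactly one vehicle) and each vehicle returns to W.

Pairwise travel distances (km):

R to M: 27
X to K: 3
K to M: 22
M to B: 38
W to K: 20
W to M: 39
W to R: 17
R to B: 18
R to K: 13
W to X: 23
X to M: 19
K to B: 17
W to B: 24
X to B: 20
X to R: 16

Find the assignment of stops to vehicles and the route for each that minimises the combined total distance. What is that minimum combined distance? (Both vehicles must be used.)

There are 2^4 − 1 = 15 ways to divide the 5 stops into two non-empty groups. For each, the best each vehicle can do is its own shortest tour through its group:
  {X} + {R, K, M, B}: 46 + 107 = 153
  {R} + {X, K, M, B}: 34 + 102 = 136
  {X, R} + {K, M, B}: 56 + 102 = 158
  {K} + {X, R, M, B}: 40 + 107 = 147
  {X, K} + {R, M, B}: 46 + 106 = 152
  {R, K} + {X, M, B}: 50 + 102 = 152
  … (15 splits in total)
  {X, R, K, M} + {B}: 86 + 48 = 134  ← best
Best: vehicle 1 W → R → M → X → K → W = 86; vehicle 2 W → B → W = 48; combined 134.

Minimum combined distance: 134 km.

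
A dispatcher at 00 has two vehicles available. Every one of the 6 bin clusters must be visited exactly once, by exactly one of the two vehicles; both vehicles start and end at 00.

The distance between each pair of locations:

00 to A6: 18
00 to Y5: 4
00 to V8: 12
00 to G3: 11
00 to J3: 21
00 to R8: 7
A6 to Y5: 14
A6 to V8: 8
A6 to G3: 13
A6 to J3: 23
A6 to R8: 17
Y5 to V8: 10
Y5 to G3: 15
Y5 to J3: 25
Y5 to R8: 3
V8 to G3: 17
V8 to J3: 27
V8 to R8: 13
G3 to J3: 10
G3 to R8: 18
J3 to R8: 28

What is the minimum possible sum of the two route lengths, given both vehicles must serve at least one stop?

78 — the smallest possible combined total.

There are 2^5 − 1 = 31 ways to divide the 6 stops into two non-empty groups. For each, the best each vehicle can do is its own shortest tour through its group:
  {A6} + {Y5, V8, G3, J3, R8}: 36 + 68 = 104
  {Y5} + {A6, V8, G3, J3, R8}: 8 + 72 = 80
  {A6, Y5} + {V8, G3, J3, R8}: 36 + 68 = 104
  {V8} + {A6, Y5, G3, J3, R8}: 24 + 68 = 92
  {A6, V8} + {Y5, G3, J3, R8}: 38 + 56 = 94
  {Y5, V8} + {A6, G3, J3, R8}: 26 + 68 = 94
  … (31 splits in total)
  {A6, V8, G3, J3} + {Y5, R8}: 64 + 14 = 78  ← best
Best: vehicle 1 00 → V8 → A6 → G3 → J3 → 00 = 64; vehicle 2 00 → Y5 → R8 → 00 = 14; combined 78.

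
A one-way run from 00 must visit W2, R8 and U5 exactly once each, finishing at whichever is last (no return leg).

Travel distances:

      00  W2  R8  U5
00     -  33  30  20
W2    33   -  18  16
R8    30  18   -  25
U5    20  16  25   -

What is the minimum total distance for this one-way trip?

54 — the minimum one-way total.

There are 3! = 6 possible orderings.
00 - W2 - R8 - U5: 33+18+25 = 76
00 - W2 - U5 - R8: 33+16+25 = 74
00 - R8 - W2 - U5: 30+18+16 = 64
00 - R8 - U5 - W2: 30+25+16 = 71
00 - U5 - W2 - R8: 20+16+18 = 54
00 - U5 - R8 - W2: 20+25+18 = 63
The minimum is 54.
One shortest path: 00 → U5 → W2 → R8.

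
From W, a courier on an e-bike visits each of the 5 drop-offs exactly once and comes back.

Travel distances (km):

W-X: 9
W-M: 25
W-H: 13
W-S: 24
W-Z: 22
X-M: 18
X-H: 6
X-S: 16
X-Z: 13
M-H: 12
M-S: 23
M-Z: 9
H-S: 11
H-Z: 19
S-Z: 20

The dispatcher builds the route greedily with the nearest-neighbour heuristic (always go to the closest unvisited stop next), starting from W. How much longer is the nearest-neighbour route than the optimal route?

From W: X=9, H=13, Z=22, S=24, M=25 → choose X (9).
From X: H=6, Z=13, S=16, M=18 → choose H (6).
From H: S=11, M=12, Z=19 → choose S (11).
From S: Z=20, M=23 → choose Z (20).
From Z: M=9 → choose M (9).
NN route W → X → H → S → Z → M → W costs 80.
Optimal: W → X → Z → M → H → S → W costs 78 (by enumerating all 60 distinct tours).
Excess = 80 − 78 = 2.

2 km longer than the optimal tour.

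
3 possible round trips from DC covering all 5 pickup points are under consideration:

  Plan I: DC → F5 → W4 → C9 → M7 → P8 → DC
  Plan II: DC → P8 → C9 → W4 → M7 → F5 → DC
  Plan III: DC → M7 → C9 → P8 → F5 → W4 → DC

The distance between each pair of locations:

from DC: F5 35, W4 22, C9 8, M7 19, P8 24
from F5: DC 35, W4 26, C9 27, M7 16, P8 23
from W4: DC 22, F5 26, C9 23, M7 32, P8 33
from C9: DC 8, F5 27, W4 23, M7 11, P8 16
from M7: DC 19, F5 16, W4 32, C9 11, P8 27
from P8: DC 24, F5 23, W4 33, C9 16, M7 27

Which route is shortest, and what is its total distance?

117 — Plan III is the shortest.

Plan I: 35 + 26 + 23 + 11 + 27 + 24 = 146
Plan II: 24 + 16 + 23 + 32 + 16 + 35 = 146
Plan III: 19 + 11 + 16 + 23 + 26 + 22 = 117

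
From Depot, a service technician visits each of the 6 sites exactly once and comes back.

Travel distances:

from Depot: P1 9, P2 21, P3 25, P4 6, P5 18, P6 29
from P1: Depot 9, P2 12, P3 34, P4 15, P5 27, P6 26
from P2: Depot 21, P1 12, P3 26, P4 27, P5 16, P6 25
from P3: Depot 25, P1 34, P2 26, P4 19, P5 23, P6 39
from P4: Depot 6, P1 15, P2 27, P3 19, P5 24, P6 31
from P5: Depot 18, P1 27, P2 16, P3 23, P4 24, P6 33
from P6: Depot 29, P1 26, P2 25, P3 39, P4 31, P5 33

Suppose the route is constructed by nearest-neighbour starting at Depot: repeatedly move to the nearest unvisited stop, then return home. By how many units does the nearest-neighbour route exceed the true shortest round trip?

Excess over optimum: 16.

Depot: P4=6, P1=9, P5=18, P2=21, P3=25, P6=29 ⇒ P4
P4: P1=15, P3=19, P5=24, P2=27, P6=31 ⇒ P1
P1: P2=12, P6=26, P5=27, P3=34 ⇒ P2
P2: P5=16, P6=25, P3=26 ⇒ P5
P5: P3=23, P6=33 ⇒ P3
P3: P6=39 ⇒ P6
NN route Depot → P4 → P1 → P2 → P5 → P3 → P6 → Depot costs 140.
Optimal: Depot → P1 → P6 → P2 → P5 → P3 → P4 → Depot costs 124 (by enumerating all 360 distinct tours).
Excess = 140 − 124 = 16.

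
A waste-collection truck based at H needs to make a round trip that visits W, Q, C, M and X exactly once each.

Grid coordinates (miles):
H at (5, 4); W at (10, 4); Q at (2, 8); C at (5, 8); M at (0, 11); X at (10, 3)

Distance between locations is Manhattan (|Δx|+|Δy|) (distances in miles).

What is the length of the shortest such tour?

Minimum total distance: 36 miles.

H→W→Q→C→M→X→H: 5+12+3+8+18+6 = 52
H→W→Q→C→X→M→H: 5+12+3+10+18+12 = 60
H→W→Q→M→C→X→H: 5+12+5+8+10+6 = 46
H→W→Q→M→X→C→H: 5+12+5+18+10+4 = 54
H→W→Q→X→C→M→H: 5+12+13+10+8+12 = 60
H→W→Q→X→M→C→H: 5+12+13+18+8+4 = 60
H→W→C→Q→M→X→H: 5+9+3+5+18+6 = 46
H→W→C→Q→X→M→H: 5+9+3+13+18+12 = 60
H→W→C→M→Q→X→H: 5+9+8+5+13+6 = 46
H→W→C→M→X→Q→H: 5+9+8+18+13+7 = 60
H→W→C→X→Q→M→H: 5+9+10+13+5+12 = 54
H→W→C→X→M→Q→H: 5+9+10+18+5+7 = 54
H→W→M→Q→C→X→H: 5+17+5+3+10+6 = 46
H→W→M→Q→X→C→H: 5+17+5+13+10+4 = 54
… (46 more)
H→W→X→Q→M→C→H: 5+1+13+5+8+4 = 36  ← best
The minimum is 36.
One optimal route: H → W → X → Q → M → C → H (or its reverse).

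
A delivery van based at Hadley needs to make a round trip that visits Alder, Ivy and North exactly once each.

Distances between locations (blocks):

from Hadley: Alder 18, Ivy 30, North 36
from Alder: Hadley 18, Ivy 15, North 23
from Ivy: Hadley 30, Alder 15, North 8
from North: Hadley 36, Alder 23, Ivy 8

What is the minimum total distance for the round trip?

Shortest round trip = 77 blocks.

There are 3 distinct closed tours to check (reversals are equivalent).
Hadley-Alder-Ivy-North-Hadley: 18+15+8+36 = 77
Hadley-Alder-North-Ivy-Hadley: 18+23+8+30 = 79
Hadley-Ivy-Alder-North-Hadley: 30+15+23+36 = 104
The minimum is 77.
One optimal route: Hadley → Alder → Ivy → North → Hadley (or its reverse).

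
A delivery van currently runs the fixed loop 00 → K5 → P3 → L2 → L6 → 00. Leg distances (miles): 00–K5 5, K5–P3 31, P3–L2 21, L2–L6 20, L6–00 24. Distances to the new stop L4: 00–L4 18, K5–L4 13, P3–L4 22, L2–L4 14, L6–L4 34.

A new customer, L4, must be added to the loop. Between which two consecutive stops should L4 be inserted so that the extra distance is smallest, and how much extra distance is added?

Minimum extra distance: 4 miles, inserting L4 between K5 and P3.

Insertion cost between consecutive stops i–j is d(i,L4) + d(L4,j) − d(i,j):
  between 00 and K5: 18 + 13 − 5 = 26
  between K5 and P3: 13 + 22 − 31 = 4
  between P3 and L2: 22 + 14 − 21 = 15
  between L2 and L6: 14 + 34 − 20 = 28
  between L6 and 00: 34 + 18 − 24 = 28
Cheapest insertion is between K5 and P3, adding 4.
New total = 101 + 4 = 105.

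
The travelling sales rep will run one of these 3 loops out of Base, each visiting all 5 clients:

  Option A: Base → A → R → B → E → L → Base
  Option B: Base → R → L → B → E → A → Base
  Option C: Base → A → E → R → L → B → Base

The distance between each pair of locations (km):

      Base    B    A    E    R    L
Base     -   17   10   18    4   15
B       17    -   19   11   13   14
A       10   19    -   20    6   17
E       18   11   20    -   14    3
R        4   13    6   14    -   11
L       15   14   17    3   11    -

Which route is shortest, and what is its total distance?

Option A: 10 + 6 + 13 + 11 + 3 + 15 = 58
Option B: 4 + 11 + 14 + 11 + 20 + 10 = 70
Option C: 10 + 20 + 14 + 11 + 14 + 17 = 86

Shortest is Option A, total 58 km.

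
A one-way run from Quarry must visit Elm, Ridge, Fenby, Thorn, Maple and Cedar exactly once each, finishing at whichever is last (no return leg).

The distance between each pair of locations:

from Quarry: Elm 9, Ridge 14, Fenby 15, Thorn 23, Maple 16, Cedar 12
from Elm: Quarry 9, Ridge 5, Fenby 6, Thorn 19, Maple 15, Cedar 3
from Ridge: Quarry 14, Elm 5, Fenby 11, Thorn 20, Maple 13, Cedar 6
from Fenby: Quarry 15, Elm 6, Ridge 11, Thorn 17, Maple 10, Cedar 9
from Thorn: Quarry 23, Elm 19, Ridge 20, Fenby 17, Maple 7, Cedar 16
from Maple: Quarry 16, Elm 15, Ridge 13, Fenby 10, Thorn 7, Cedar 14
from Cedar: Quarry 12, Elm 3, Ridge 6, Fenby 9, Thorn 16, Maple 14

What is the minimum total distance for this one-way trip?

Minimum one-way distance = 46.

There are 6! = 720 possible orderings.
Quarry→Elm→Ridge→Fenby→Thorn→Maple→Cedar: 9+5+11+17+7+14 = 63
Quarry→Elm→Ridge→Fenby→Thorn→Cedar→Maple: 9+5+11+17+16+14 = 72
Quarry→Elm→Ridge→Fenby→Maple→Thorn→Cedar: 9+5+11+10+7+16 = 58
Quarry→Elm→Ridge→Fenby→Maple→Cedar→Thorn: 9+5+11+10+14+16 = 65
Quarry→Elm→Ridge→Fenby→Cedar→Thorn→Maple: 9+5+11+9+16+7 = 57
Quarry→Elm→Ridge→Fenby→Cedar→Maple→Thorn: 9+5+11+9+14+7 = 55
Quarry→Elm→Ridge→Thorn→Fenby→Maple→Cedar: 9+5+20+17+10+14 = 75
Quarry→Elm→Ridge→Thorn→Fenby→Cedar→Maple: 9+5+20+17+9+14 = 74
… (712 more)
Quarry→Elm→Ridge→Cedar→Fenby→Maple→Thorn: 9+5+6+9+10+7 = 46  ← best
The minimum is 46.
One shortest path: Quarry → Elm → Ridge → Cedar → Fenby → Maple → Thorn.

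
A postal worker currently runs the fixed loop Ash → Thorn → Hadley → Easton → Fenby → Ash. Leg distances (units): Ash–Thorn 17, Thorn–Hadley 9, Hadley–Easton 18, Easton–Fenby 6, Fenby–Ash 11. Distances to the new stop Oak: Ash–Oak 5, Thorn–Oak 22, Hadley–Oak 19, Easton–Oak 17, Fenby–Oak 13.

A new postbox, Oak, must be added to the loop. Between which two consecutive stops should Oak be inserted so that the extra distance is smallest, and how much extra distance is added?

Adding 7 by placing Oak on the Fenby–Ash leg.

Insertion cost between consecutive stops i–j is d(i,Oak) + d(Oak,j) − d(i,j):
  between Ash and Thorn: 5 + 22 − 17 = 10
  between Thorn and Hadley: 22 + 19 − 9 = 32
  between Hadley and Easton: 19 + 17 − 18 = 18
  between Easton and Fenby: 17 + 13 − 6 = 24
  between Fenby and Ash: 13 + 5 − 11 = 7
Cheapest insertion is between Fenby and Ash, adding 7.
New total = 61 + 7 = 68.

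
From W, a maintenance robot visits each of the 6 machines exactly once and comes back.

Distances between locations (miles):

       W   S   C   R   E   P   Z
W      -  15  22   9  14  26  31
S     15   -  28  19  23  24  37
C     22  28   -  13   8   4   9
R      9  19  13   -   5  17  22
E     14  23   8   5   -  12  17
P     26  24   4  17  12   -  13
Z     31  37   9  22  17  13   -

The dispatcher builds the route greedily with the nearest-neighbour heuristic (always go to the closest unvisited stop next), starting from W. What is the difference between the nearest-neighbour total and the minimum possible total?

From W: R=9, E=14, S=15, C=22, P=26, Z=31 → choose R (9).
From R: E=5, C=13, P=17, S=19, Z=22 → choose E (5).
From E: C=8, P=12, Z=17, S=23 → choose C (8).
From C: P=4, Z=9, S=28 → choose P (4).
From P: Z=13, S=24 → choose Z (13).
From Z: S=37 → choose S (37).
NN route W → R → E → C → P → Z → S → W costs 91.
Optimal: W → S → P → C → Z → E → R → W costs 83 (by enumerating all 360 distinct tours).
Excess = 91 − 83 = 8.

The nearest-neighbour route is 8 miles longer than optimal.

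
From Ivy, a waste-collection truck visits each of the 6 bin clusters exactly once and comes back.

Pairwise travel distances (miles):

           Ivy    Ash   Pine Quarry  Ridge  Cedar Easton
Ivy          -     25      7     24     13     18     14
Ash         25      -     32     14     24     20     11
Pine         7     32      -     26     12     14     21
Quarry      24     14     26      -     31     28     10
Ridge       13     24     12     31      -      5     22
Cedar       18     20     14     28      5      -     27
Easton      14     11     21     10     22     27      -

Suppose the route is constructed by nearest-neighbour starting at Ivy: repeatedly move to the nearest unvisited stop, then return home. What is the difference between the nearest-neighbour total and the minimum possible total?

7 miles longer than the optimal tour.

Ivy: Pine=7, Ridge=13, Easton=14, Cedar=18, Quarry=24, Ash=25 ⇒ Pine
Pine: Ridge=12, Cedar=14, Easton=21, Quarry=26, Ash=32 ⇒ Ridge
Ridge: Cedar=5, Easton=22, Ash=24, Quarry=31 ⇒ Cedar
Cedar: Ash=20, Easton=27, Quarry=28 ⇒ Ash
Ash: Easton=11, Quarry=14 ⇒ Easton
Easton: Quarry=10 ⇒ Quarry
NN route Ivy → Pine → Ridge → Cedar → Ash → Easton → Quarry → Ivy costs 89.
Optimal: Ivy → Pine → Ridge → Cedar → Ash → Quarry → Easton → Ivy costs 82 (by enumerating all 360 distinct tours).
Excess = 89 − 82 = 7.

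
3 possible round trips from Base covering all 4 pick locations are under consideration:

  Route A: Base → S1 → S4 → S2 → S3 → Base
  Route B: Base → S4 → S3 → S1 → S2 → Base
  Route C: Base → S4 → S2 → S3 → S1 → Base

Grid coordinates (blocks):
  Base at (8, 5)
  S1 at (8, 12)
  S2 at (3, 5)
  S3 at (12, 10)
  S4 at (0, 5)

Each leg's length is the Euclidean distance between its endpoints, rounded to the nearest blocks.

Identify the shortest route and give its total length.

Route A: 7 + 11 + 3 + 10 + 6 = 37
Route B: 8 + 13 + 4 + 9 + 5 = 39
Route C: 8 + 3 + 10 + 4 + 7 = 32

Shortest is Route C, total 32 blocks.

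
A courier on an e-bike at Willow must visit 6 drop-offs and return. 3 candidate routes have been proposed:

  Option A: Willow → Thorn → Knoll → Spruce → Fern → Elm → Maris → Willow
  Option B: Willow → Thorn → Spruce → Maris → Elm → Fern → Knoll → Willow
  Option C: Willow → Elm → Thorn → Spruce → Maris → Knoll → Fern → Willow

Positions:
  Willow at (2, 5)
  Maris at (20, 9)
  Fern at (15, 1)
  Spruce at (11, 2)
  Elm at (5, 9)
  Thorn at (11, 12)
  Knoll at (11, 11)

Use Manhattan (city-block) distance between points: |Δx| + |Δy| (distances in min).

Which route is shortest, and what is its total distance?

Option A: 16 + 1 + 9 + 5 + 18 + 15 + 22 = 86
Option B: 16 + 10 + 16 + 15 + 18 + 14 + 15 = 104
Option C: 7 + 9 + 10 + 16 + 11 + 14 + 17 = 84

84 min — Option C is the shortest.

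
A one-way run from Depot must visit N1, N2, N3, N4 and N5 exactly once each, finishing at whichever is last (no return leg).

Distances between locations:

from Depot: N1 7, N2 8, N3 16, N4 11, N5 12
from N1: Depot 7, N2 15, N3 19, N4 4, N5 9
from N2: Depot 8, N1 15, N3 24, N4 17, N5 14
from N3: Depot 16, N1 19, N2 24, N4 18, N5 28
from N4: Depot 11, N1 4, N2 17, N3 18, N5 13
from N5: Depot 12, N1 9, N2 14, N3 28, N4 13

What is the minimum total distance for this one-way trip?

Minimum one-way distance = 53.

There are 5! = 120 possible orderings.
Depot → N1 → N2 → N3 → N4 → N5: 7+15+24+18+13 = 77
Depot → N1 → N2 → N3 → N5 → N4: 7+15+24+28+13 = 87
Depot → N1 → N2 → N4 → N3 → N5: 7+15+17+18+28 = 85
Depot → N1 → N2 → N4 → N5 → N3: 7+15+17+13+28 = 80
Depot → N1 → N2 → N5 → N3 → N4: 7+15+14+28+18 = 82
Depot → N1 → N2 → N5 → N4 → N3: 7+15+14+13+18 = 67
Depot → N1 → N3 → N2 → N4 → N5: 7+19+24+17+13 = 80
Depot → N1 → N3 → N2 → N5 → N4: 7+19+24+14+13 = 77
Depot → N1 → N3 → N4 → N2 → N5: 7+19+18+17+14 = 75
Depot → N1 → N3 → N4 → N5 → N2: 7+19+18+13+14 = 71
Depot → N1 → N3 → N5 → N2 → N4: 7+19+28+14+17 = 85
Depot → N1 → N3 → N5 → N4 → N2: 7+19+28+13+17 = 84
Depot → N1 → N4 → N2 → N3 → N5: 7+4+17+24+28 = 80
Depot → N1 → N4 → N2 → N5 → N3: 7+4+17+14+28 = 70
… (106 more)
Depot → N2 → N5 → N1 → N4 → N3: 8+14+9+4+18 = 53  ← best
The minimum is 53.
One shortest path: Depot → N2 → N5 → N1 → N4 → N3.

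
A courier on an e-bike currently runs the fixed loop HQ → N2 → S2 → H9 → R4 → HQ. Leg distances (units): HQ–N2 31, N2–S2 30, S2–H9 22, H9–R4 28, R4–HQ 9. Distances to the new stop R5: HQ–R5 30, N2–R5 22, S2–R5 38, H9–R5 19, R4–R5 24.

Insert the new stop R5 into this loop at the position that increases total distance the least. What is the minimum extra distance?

Minimum extra distance: 15, inserting R5 between H9 and R4.

Insertion cost between consecutive stops i–j is d(i,R5) + d(R5,j) − d(i,j):
  between HQ and N2: 30 + 22 − 31 = 21
  between N2 and S2: 22 + 38 − 30 = 30
  between S2 and H9: 38 + 19 − 22 = 35
  between H9 and R4: 19 + 24 − 28 = 15
  between R4 and HQ: 24 + 30 − 9 = 45
Cheapest insertion is between H9 and R4, adding 15.
New total = 120 + 15 = 135.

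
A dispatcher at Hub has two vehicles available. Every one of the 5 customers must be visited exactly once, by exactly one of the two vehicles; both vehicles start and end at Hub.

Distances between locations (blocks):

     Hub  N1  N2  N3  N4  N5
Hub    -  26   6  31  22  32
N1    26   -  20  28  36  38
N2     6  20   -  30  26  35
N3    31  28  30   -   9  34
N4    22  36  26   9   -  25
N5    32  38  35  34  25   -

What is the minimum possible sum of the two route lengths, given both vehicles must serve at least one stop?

There are 2^4 − 1 = 15 ways to divide the 5 stops into two non-empty groups. For each, the best each vehicle can do is its own shortest tour through its group:
  {N1} + {N2, N3, N4, N5}: 52 + 102 = 154
  {N2} + {N1, N3, N4, N5}: 12 + 120 = 132
  {N1, N2} + {N3, N4, N5}: 52 + 97 = 149
  {N3} + {N1, N2, N4, N5}: 62 + 111 = 173
  {N1, N3} + {N2, N4, N5}: 85 + 88 = 173
  {N2, N3} + {N1, N4, N5}: 67 + 111 = 178
  … (15 splits in total)
Best: vehicle 1 Hub → N2 → Hub = 12; vehicle 2 Hub → N1 → N3 → N4 → N5 → Hub = 120; combined 132.

Minimum combined distance: 132 blocks.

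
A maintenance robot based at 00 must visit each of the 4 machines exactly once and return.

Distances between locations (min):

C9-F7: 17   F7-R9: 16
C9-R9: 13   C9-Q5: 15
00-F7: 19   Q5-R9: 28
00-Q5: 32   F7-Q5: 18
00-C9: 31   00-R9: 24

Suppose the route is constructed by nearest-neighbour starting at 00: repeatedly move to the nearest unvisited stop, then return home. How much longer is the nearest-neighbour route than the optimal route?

00: F7=19, R9=24, C9=31, Q5=32 ⇒ F7
F7: R9=16, C9=17, Q5=18 ⇒ R9
R9: C9=13, Q5=28 ⇒ C9
C9: Q5=15 ⇒ Q5
NN route 00 → F7 → R9 → C9 → Q5 → 00 costs 95.
Optimal: 00 → F7 → Q5 → C9 → R9 → 00 costs 89 (by enumerating all 12 distinct tours).
Excess = 95 − 89 = 6.

Excess over optimum: 6 min.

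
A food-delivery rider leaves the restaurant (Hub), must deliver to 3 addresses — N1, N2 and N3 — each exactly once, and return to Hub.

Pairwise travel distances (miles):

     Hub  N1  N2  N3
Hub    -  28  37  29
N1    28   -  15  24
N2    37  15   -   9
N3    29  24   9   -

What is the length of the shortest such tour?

81 miles — the shortest possible round trip.

There are 3 distinct closed tours to check (reversals are equivalent).
Hub→N1→N2→N3→Hub: 28+15+9+29 = 81
Hub→N1→N3→N2→Hub: 28+24+9+37 = 98
Hub→N2→N1→N3→Hub: 37+15+24+29 = 105
The minimum is 81.
One optimal route: Hub → N1 → N2 → N3 → Hub (or its reverse).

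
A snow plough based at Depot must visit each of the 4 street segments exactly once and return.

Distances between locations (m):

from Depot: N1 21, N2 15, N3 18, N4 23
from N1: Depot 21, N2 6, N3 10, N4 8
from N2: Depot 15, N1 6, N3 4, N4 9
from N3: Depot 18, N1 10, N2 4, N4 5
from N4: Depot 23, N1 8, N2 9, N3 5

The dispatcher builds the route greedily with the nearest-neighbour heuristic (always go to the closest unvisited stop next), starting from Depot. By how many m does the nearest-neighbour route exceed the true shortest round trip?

1 m longer than the optimal tour.

From Depot: N2=15, N3=18, N1=21, N4=23 → choose N2 (15).
From N2: N3=4, N1=6, N4=9 → choose N3 (4).
From N3: N4=5, N1=10 → choose N4 (5).
From N4: N1=8 → choose N1 (8).
NN route Depot → N2 → N3 → N4 → N1 → Depot costs 53.
Optimal: Depot → N2 → N1 → N4 → N3 → Depot costs 52 (by enumerating all 12 distinct tours).
Excess = 53 − 52 = 1.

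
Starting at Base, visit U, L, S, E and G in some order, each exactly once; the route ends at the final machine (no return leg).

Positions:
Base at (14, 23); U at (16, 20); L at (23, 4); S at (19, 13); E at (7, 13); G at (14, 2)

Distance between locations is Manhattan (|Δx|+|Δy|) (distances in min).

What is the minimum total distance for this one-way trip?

Shortest open route: 56 min.

There are 5! = 120 possible orderings.
Base→U→L→S→E→G: 5+23+13+12+18 = 71
Base→U→L→S→G→E: 5+23+13+16+18 = 75
Base→U→L→E→S→G: 5+23+25+12+16 = 81
Base→U→L→E→G→S: 5+23+25+18+16 = 87
Base→U→L→G→S→E: 5+23+11+16+12 = 67
Base→U→L→G→E→S: 5+23+11+18+12 = 69
Base→U→S→L→E→G: 5+10+13+25+18 = 71
Base→U→S→L→G→E: 5+10+13+11+18 = 57
Base→U→S→E→L→G: 5+10+12+25+11 = 63
Base→U→S→E→G→L: 5+10+12+18+11 = 56
Base→U→S→G→L→E: 5+10+16+11+25 = 67
Base→U→S→G→E→L: 5+10+16+18+25 = 74
Base→U→E→L→S→G: 5+16+25+13+16 = 75
Base→U→E→L→G→S: 5+16+25+11+16 = 73
… (106 more)
The minimum is 56.
One shortest path: Base → U → S → E → G → L.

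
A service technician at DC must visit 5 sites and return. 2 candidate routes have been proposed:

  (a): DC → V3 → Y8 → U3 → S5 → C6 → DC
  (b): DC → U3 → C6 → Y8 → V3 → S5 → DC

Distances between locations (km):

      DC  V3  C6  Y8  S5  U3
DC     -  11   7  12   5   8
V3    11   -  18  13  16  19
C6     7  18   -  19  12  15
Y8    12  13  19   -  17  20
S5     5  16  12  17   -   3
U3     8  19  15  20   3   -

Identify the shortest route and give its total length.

(a): 11 + 13 + 20 + 3 + 12 + 7 = 66
(b): 8 + 15 + 19 + 13 + 16 + 5 = 76

66 km — (a) is the shortest.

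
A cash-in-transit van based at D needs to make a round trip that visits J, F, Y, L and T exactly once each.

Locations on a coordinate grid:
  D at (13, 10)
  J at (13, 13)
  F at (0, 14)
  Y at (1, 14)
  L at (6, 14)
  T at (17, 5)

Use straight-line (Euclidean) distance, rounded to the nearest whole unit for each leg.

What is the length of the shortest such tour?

41 — the shortest possible round trip.

D - J - F - Y - L - T - D: 3+13+1+5+14+6 = 42
D - J - F - Y - T - L - D: 3+13+1+18+14+8 = 57
D - J - F - L - Y - T - D: 3+13+6+5+18+6 = 51
D - J - F - L - T - Y - D: 3+13+6+14+18+13 = 67
D - J - F - T - Y - L - D: 3+13+19+18+5+8 = 66
D - J - F - T - L - Y - D: 3+13+19+14+5+13 = 67
D - J - Y - F - L - T - D: 3+12+1+6+14+6 = 42
D - J - Y - F - T - L - D: 3+12+1+19+14+8 = 57
D - J - Y - L - F - T - D: 3+12+5+6+19+6 = 51
D - J - Y - L - T - F - D: 3+12+5+14+19+14 = 67
D - J - Y - T - F - L - D: 3+12+18+19+6+8 = 66
D - J - Y - T - L - F - D: 3+12+18+14+6+14 = 67
D - J - L - F - Y - T - D: 3+7+6+1+18+6 = 41
D - J - L - F - T - Y - D: 3+7+6+19+18+13 = 66
… (46 more)
The minimum is 41.
One optimal route: D → J → L → F → Y → T → D (or its reverse).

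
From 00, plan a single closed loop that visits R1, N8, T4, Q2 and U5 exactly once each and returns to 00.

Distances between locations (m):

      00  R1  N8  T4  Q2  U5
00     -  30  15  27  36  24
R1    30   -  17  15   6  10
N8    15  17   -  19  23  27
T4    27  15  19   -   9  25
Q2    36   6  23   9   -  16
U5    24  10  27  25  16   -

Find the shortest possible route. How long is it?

With 5 stops there are 5!/2 = 60 distinct round trips (a route and its reverse cost the same).
00-R1-N8-T4-Q2-U5-00: 30+17+19+9+16+24 = 115
00-R1-N8-T4-U5-Q2-00: 30+17+19+25+16+36 = 143
00-R1-N8-Q2-T4-U5-00: 30+17+23+9+25+24 = 128
00-R1-N8-Q2-U5-T4-00: 30+17+23+16+25+27 = 138
00-R1-N8-U5-T4-Q2-00: 30+17+27+25+9+36 = 144
00-R1-N8-U5-Q2-T4-00: 30+17+27+16+9+27 = 126
00-R1-T4-N8-Q2-U5-00: 30+15+19+23+16+24 = 127
00-R1-T4-N8-U5-Q2-00: 30+15+19+27+16+36 = 143
00-R1-T4-Q2-N8-U5-00: 30+15+9+23+27+24 = 128
00-R1-T4-Q2-U5-N8-00: 30+15+9+16+27+15 = 112
00-R1-T4-U5-N8-Q2-00: 30+15+25+27+23+36 = 156
00-R1-T4-U5-Q2-N8-00: 30+15+25+16+23+15 = 124
00-R1-Q2-N8-T4-U5-00: 30+6+23+19+25+24 = 127
00-R1-Q2-N8-U5-T4-00: 30+6+23+27+25+27 = 138
… (46 more)
00-N8-T4-Q2-R1-U5-00: 15+19+9+6+10+24 = 83  ← best
The minimum is 83.
One optimal route: 00 → N8 → T4 → Q2 → R1 → U5 → 00 (or its reverse).

Minimum total distance: 83 m.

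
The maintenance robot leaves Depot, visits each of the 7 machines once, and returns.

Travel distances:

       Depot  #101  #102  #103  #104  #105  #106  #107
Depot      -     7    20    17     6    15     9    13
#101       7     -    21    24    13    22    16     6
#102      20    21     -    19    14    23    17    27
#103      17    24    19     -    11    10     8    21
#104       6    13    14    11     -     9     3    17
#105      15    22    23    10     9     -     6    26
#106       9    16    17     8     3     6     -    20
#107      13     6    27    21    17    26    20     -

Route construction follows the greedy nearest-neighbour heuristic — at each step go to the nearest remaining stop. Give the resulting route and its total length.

Depot → [#104:6 / #101:7 / #106:9 / #107:13 / #105:15 / #103:17 / #102:20] → #104 (6)
#104 → [#106:3 / #105:9 / #103:11 / #101:13 / #102:14 / #107:17] → #106 (3)
#106 → [#105:6 / #103:8 / #101:16 / #102:17 / #107:20] → #105 (6)
#105 → [#103:10 / #101:22 / #102:23 / #107:26] → #103 (10)
#103 → [#102:19 / #107:21 / #101:24] → #102 (19)
#102 → [#101:21 / #107:27] → #101 (21)
#101 → [#107:6] → #107 (6)
Return #107→Depot: 13.
Total = 6 + 3 + 6 + 10 + 19 + 21 + 6 + 13 = 84.

Total distance 84 via the nearest-neighbour route Depot → #104 → #106 → #105 → #103 → #102 → #101 → #107 → Depot.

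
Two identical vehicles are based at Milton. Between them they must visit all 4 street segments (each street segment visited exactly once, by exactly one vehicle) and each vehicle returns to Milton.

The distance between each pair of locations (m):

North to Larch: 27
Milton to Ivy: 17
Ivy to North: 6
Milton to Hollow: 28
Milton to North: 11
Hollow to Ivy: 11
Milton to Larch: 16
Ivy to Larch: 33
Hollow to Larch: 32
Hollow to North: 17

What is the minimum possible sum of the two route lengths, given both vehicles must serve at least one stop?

Try each way of splitting the stops between the two vehicles (each non-empty) and, for each split, find the best tour for each vehicle:
  {Hollow} + {Ivy, North, Larch}: 56 + 66 = 122
  {Ivy} + {Hollow, North, Larch}: 34 + 76 = 110
  {Hollow, Ivy} + {North, Larch}: 56 + 54 = 110
  {North} + {Hollow, Ivy, Larch}: 22 + 76 = 98
  {Hollow, North} + {Ivy, Larch}: 56 + 66 = 122
  {Ivy, North} + {Hollow, Larch}: 34 + 76 = 110
  … (7 splits in total)
  {Hollow, Ivy, North} + {Larch}: 56 + 32 = 88  ← best
Best: vehicle 1 Milton → Hollow → Ivy → North → Milton = 56; vehicle 2 Milton → Larch → Milton = 32; combined 88.

88 m — the smallest possible combined total.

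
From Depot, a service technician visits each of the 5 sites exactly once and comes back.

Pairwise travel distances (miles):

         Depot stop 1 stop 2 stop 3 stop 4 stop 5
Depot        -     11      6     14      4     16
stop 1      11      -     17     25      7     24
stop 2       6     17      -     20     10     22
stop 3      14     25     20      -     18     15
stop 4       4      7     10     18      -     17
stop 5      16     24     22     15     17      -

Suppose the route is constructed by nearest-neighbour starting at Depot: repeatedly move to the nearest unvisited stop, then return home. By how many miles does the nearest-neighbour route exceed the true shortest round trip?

From Depot: stop 4=4, stop 2=6, stop 1=11, stop 3=14, stop 5=16 → choose stop 4 (4).
From stop 4: stop 1=7, stop 2=10, stop 5=17, stop 3=18 → choose stop 1 (7).
From stop 1: stop 2=17, stop 5=24, stop 3=25 → choose stop 2 (17).
From stop 2: stop 3=20, stop 5=22 → choose stop 3 (20).
From stop 3: stop 5=15 → choose stop 5 (15).
NN route Depot → stop 4 → stop 1 → stop 2 → stop 3 → stop 5 → Depot costs 79.
Optimal: Depot → stop 1 → stop 4 → stop 5 → stop 3 → stop 2 → Depot costs 76 (by enumerating all 60 distinct tours).
Excess = 79 − 76 = 3.

The nearest-neighbour route is 3 miles longer than optimal.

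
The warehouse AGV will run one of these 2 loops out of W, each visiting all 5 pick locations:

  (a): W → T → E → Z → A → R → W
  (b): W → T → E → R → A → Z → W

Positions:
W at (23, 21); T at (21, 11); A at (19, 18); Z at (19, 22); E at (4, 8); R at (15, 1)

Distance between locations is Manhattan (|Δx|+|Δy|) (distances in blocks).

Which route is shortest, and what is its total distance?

(a): 12 + 20 + 29 + 4 + 21 + 28 = 114
(b): 12 + 20 + 18 + 21 + 4 + 5 = 80

Shortest is (b), total 80 blocks.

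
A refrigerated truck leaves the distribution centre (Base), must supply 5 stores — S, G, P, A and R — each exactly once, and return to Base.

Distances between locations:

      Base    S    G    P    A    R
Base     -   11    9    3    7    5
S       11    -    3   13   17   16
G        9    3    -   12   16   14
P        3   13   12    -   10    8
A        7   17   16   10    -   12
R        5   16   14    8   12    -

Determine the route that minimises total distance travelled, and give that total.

Shortest round trip = 52.

There are 60 distinct closed tours to check (reversals are equivalent).
Base→S→G→P→A→R→Base: 11+3+12+10+12+5 = 53
Base→S→G→P→R→A→Base: 11+3+12+8+12+7 = 53
Base→S→G→A→P→R→Base: 11+3+16+10+8+5 = 53
Base→S→G→A→R→P→Base: 11+3+16+12+8+3 = 53
Base→S→G→R→P→A→Base: 11+3+14+8+10+7 = 53
Base→S→G→R→A→P→Base: 11+3+14+12+10+3 = 53
Base→S→P→G→A→R→Base: 11+13+12+16+12+5 = 69
Base→S→P→G→R→A→Base: 11+13+12+14+12+7 = 69
Base→S→P→A→G→R→Base: 11+13+10+16+14+5 = 69
Base→S→P→A→R→G→Base: 11+13+10+12+14+9 = 69
Base→S→P→R→G→A→Base: 11+13+8+14+16+7 = 69
Base→S→P→R→A→G→Base: 11+13+8+12+16+9 = 69
Base→S→A→G→P→R→Base: 11+17+16+12+8+5 = 69
Base→S→A→G→R→P→Base: 11+17+16+14+8+3 = 69
… (46 more)
Base→G→S→P→A→R→Base: 9+3+13+10+12+5 = 52  ← best
The minimum is 52.
One optimal route: Base → G → S → P → A → R → Base (or its reverse).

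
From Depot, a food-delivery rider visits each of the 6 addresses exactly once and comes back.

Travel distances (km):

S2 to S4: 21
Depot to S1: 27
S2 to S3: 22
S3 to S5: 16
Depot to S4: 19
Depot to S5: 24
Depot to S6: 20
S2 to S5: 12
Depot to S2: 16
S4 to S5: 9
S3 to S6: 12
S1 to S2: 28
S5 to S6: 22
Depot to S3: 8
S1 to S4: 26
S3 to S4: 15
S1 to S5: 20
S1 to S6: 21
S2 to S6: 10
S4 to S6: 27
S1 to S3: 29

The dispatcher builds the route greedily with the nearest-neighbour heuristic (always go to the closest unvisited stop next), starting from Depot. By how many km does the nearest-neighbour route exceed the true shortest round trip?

From Depot: S3=8, S2=16, S4=19, S6=20, S5=24, S1=27 → choose S3 (8).
From S3: S6=12, S4=15, S5=16, S2=22, S1=29 → choose S6 (12).
From S6: S2=10, S1=21, S5=22, S4=27 → choose S2 (10).
From S2: S5=12, S4=21, S1=28 → choose S5 (12).
From S5: S4=9, S1=20 → choose S4 (9).
From S4: S1=26 → choose S1 (26).
NN route Depot → S3 → S6 → S2 → S5 → S4 → S1 → Depot costs 104.
Optimal: Depot → S2 → S6 → S1 → S5 → S4 → S3 → Depot costs 99 (by enumerating all 360 distinct tours).
Excess = 104 − 99 = 5.

The nearest-neighbour route is 5 km longer than optimal.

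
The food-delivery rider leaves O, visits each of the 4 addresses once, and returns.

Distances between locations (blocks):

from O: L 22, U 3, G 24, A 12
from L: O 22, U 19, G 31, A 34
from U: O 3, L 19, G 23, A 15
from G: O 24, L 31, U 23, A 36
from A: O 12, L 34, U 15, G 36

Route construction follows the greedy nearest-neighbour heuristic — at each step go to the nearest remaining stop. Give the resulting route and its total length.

O → [U:3 / A:12 / L:22 / G:24] → U (3)
U → [A:15 / L:19 / G:23] → A (15)
A → [L:34 / G:36] → L (34)
L → [G:31] → G (31)
Return G→O: 24.
Total = 3 + 15 + 34 + 31 + 24 = 107.

107 blocks along O → U → A → L → G → O.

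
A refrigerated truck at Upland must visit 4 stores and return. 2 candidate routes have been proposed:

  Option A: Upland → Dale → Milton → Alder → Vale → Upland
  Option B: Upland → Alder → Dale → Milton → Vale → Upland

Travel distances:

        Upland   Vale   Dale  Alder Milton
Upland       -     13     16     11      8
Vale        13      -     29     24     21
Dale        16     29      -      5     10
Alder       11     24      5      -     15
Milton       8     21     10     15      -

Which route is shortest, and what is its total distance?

Option A: 16 + 10 + 15 + 24 + 13 = 78
Option B: 11 + 5 + 10 + 21 + 13 = 60

60 — Option B is the shortest.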